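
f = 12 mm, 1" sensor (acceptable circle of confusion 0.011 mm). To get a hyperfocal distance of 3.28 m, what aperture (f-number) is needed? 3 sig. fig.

f/4.01

Rearrange H = f²/(N·c) + f for N: N = f² / ((H − f)·c).
N = 12² / ((3280 − 12) × 0.011) = 144 / 35.95 ≈ 4.01.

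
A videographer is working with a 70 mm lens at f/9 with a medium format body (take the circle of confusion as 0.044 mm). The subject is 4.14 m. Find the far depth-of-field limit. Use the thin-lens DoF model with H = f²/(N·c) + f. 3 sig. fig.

Hyperfocal distance H = f²/(N·c) + f = 70²/(9 × 0.044) + 70 = 4900/0.396 + 70 ≈ 12443.7 mm ≈ 12.44 m.
Far limit Df = s·(H − f)/(H − s) = 4140 × (12443.7 − 70) / (12443.7 − 4140) = 4140 × 12373.7 / 8303.7 ≈ 6169.2 mm ≈ 6.17 m.

6.17 m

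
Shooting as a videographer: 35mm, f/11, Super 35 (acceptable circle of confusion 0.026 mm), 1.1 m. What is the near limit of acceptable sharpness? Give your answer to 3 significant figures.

Hyperfocal distance H = f²/(N·c) + f = 35²/(11 × 0.026) + 35 = 1225/0.286 + 35 ≈ 4318.2 mm ≈ 4.318 m.
Near limit Dn = s·(H − f)/(H + s − 2f) = 1100 × (4318.2 − 35) / (4318.2 + 1100 − 2 × 35) = 1100 × 4283.2 / 5348.2 ≈ 880.96 mm ≈ 0.881 m.

0.881 m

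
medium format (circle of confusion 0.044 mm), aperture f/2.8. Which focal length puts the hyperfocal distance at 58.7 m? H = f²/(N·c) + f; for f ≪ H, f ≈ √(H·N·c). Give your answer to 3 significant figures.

85.0 mm

From H = f²/(N·c) + f, with f ≪ H: f ≈ √(H·N·c) = √(58700 × 2.8 × 0.044) = √7231.8 ≈ 85.04 mm.
The +f correction barely moves this — solving exactly, f² + N·c·f − N·c·H = 0 ⇒ f = (−N·c + √((N·c)² + 4·N·c·H))/2 = (−0.1232 + √28927)/2 ≈ 84.979 mm, so f ≈ 85.0 mm.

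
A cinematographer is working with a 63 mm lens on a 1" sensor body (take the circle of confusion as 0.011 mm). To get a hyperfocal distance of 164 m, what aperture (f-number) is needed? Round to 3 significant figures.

Rearrange H = f²/(N·c) + f for N: N = f² / ((H − f)·c).
N = 63² / ((164000 − 63) × 0.011) = 3969 / 1803 ≈ 2.20.

f/2.20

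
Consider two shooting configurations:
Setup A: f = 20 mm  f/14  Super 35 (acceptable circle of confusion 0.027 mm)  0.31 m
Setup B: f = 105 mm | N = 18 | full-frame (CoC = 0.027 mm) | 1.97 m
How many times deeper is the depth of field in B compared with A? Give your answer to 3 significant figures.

Setup A: H = 20²/(14×0.027) + 20 ≈ 1078.2 mm; DoF = Df − Dn = 427.03 − 243.32 ≈ 183.71 mm.
Setup B: H = 105²/(18×0.027) + 105 ≈ 22790.2 mm; DoF = Df − Dn = 2146.47 − 1820.35 ≈ 326.12 mm.
Ratio = 326.12 / 183.71 ≈ 1.78.

1.78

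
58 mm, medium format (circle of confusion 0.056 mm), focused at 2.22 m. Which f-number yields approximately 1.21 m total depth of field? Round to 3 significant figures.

f/7.08

Write h = H − f = f²/(N·c). The thin-lens limits are Dn = s·h/(h + (s−f)) and Df = s·h/(h − (s−f)), so DoF = Df − Dn = 2·s·(s−f)·h / (h² − (s−f)²).
That is a quadratic in h: DoF·h² − 2·s·(s−f)·h − DoF·(s−f)² = 0 ⇒ h = (s−f)·(s + √(s² + DoF²)) / DoF = 2162 × (2220 + √(2220² + 1210²)) / 1210 = 2162 × (2220 + 2528.34) / 1210 ≈ 8484.2 mm.
Then N = f²/(c·h) = 58² / (0.056 × 8484.2) = 3364 / 475.12 ≈ 7.08.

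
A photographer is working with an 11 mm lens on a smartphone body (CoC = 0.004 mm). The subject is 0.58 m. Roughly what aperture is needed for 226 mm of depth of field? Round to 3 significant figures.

Write h = H − f = f²/(N·c). The thin-lens limits are Dn = s·h/(h + (s−f)) and Df = s·h/(h − (s−f)), so DoF = Df − Dn = 2·s·(s−f)·h / (h² − (s−f)²).
That is a quadratic in h: DoF·h² − 2·s·(s−f)·h − DoF·(s−f)² = 0 ⇒ h = (s−f)·(s + √(s² + DoF²)) / DoF = 569 × (580 + √(580² + 226²)) / 226 = 569 × (580 + 622.476) / 226 ≈ 3027.5 mm.
Then N = f²/(c·h) = 11² / (0.004 × 3027.5) = 121 / 12.110 ≈ 9.99.

f/9.99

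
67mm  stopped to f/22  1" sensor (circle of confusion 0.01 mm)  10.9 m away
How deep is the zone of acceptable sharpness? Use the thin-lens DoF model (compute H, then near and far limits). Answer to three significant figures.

16.1 m

Hyperfocal distance H = f²/(N·c) + f = 67²/(22 × 0.01) + 67 = 4489/0.22 + 67 ≈ 20471.5 mm ≈ 20.47 m.
Near limit Dn = s·(H − f)/(H + s − 2f) = 10900 × (20471.5 − 67) / (20471.5 + 10900 − 2 × 67) = 10900 × 20404.5 / 31237.5 ≈ 7120 mm.
Far limit Df = s·(H − f)/(H − s) = 10900 × (20471.5 − 67) / (20471.5 − 10900) = 10900 × 20404.5 / 9571.5 ≈ 23237 mm.
Depth of field = Df − Dn = 23237 − 7120 ≈ 16117 mm ≈ 16.1 m.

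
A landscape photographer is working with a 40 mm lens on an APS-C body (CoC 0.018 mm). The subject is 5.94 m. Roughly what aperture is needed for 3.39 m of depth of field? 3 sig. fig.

Write h = H − f = f²/(N·c). The thin-lens limits are Dn = s·h/(h + (s−f)) and Df = s·h/(h − (s−f)), so DoF = Df − Dn = 2·s·(s−f)·h / (h² − (s−f)²).
That is a quadratic in h: DoF·h² − 2·s·(s−f)·h − DoF·(s−f)² = 0 ⇒ h = (s−f)·(s + √(s² + DoF²)) / DoF = 5900 × (5940 + √(5940² + 3390²)) / 3390 = 5900 × (5940 + 6839.28) / 3390 ≈ 22241 mm.
Then N = f²/(c·h) = 40² / (0.018 × 22241) = 1600 / 400.34 ≈ 4.

f/4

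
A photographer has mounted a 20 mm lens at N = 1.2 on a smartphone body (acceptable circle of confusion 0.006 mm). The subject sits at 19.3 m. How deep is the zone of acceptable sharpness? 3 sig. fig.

Hyperfocal distance H = f²/(N·c) + f = 20²/(1.2 × 0.006) + 20 = 400/0.0072 + 20 ≈ 55575.6 mm ≈ 55.58 m.
Near limit Dn = s·(H − f)/(H + s − 2f) = 19300 × (55575.6 − 20) / (55575.6 + 19300 − 2 × 20) = 19300 × 55555.6 / 74835.6 ≈ 14328 mm.
Far limit Df = s·(H − f)/(H − s) = 19300 × (55575.6 − 20) / (55575.6 − 19300) = 19300 × 55555.6 / 36275.6 ≈ 29558 mm.
Depth of field = Df − Dn = 29558 − 14328 ≈ 15230 mm ≈ 15.2 m.

15.2 m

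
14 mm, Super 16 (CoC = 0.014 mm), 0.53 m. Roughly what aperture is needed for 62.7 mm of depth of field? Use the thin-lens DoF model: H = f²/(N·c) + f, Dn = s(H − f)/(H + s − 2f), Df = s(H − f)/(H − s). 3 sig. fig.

Write h = H − f = f²/(N·c). The thin-lens limits are Dn = s·h/(h + (s−f)) and Df = s·h/(h − (s−f)), so DoF = Df − Dn = 2·s·(s−f)·h / (h² − (s−f)²).
That is a quadratic in h: DoF·h² − 2·s·(s−f)·h − DoF·(s−f)² = 0 ⇒ h = (s−f)·(s + √(s² + DoF²)) / DoF = 516 × (530 + √(530² + 62.7²)) / 62.7 = 516 × (530 + 533.696) / 62.7 ≈ 8753.9 mm.
Then N = f²/(c·h) = 14² / (0.014 × 8753.9) = 196 / 122.55 ≈ 1.60.

f/1.60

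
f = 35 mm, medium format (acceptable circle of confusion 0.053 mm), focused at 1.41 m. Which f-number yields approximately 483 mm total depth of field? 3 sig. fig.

f/2.80

Write h = H − f = f²/(N·c). The thin-lens limits are Dn = s·h/(h + (s−f)) and Df = s·h/(h − (s−f)), so DoF = Df − Dn = 2·s·(s−f)·h / (h² − (s−f)²).
That is a quadratic in h: DoF·h² − 2·s·(s−f)·h − DoF·(s−f)² = 0 ⇒ h = (s−f)·(s + √(s² + DoF²)) / DoF = 1375 × (1410 + √(1410² + 483²)) / 483 = 1375 × (1410 + 1490.43) / 483 ≈ 8256.9 mm.
Then N = f²/(c·h) = 35² / (0.053 × 8256.9) = 1225 / 437.62 ≈ 2.80.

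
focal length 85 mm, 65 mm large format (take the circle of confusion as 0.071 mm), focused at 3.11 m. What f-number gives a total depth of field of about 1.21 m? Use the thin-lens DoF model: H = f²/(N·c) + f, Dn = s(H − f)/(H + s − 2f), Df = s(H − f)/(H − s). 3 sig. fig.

f/6.31

Write h = H − f = f²/(N·c). The thin-lens limits are Dn = s·h/(h + (s−f)) and Df = s·h/(h − (s−f)), so DoF = Df − Dn = 2·s·(s−f)·h / (h² − (s−f)²).
That is a quadratic in h: DoF·h² − 2·s·(s−f)·h − DoF·(s−f)² = 0 ⇒ h = (s−f)·(s + √(s² + DoF²)) / DoF = 3025 × (3110 + √(3110² + 1210²)) / 1210 = 3025 × (3110 + 3337.09) / 1210 ≈ 16118 mm.
Then N = f²/(c·h) = 85² / (0.071 × 16118) = 7225 / 1144.4 ≈ 6.31.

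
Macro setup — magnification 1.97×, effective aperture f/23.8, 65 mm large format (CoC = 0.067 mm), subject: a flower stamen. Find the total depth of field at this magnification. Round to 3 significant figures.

0.822 mm

At magnification m, DoF ≈ 2·N_eff·c/m² = 2 × 23.8 × 0.067 / 1.97² = 3.189 / 3.881 ≈ 0.822 mm.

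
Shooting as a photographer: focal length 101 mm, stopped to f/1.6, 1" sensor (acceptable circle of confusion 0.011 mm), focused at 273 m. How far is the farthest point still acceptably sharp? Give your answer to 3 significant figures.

516 m

Hyperfocal distance H = f²/(N·c) + f = 101²/(1.6 × 0.011) + 101 = 10201/0.0176 + 101 ≈ 579703.3 mm ≈ 579.7 m.
Far limit Df = s·(H − f)/(H − s) = 273000 × (579703.3 − 101) / (579703.3 − 273000) = 273000 × 579602.3 / 306703.3 ≈ 515910 mm ≈ 516 m.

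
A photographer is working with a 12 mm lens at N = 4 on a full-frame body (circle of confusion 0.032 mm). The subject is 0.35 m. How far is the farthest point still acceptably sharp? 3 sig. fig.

0.500 m

Hyperfocal distance H = f²/(N·c) + f = 12²/(4 × 0.032) + 12 = 144/0.128 + 12 ≈ 1137.0 mm ≈ 1.137 m.
Far limit Df = s·(H − f)/(H − s) = 350 × (1137.0 − 12) / (1137.0 − 350) = 350 × 1125.0 / 787.0 ≈ 500.32 mm ≈ 0.500 m.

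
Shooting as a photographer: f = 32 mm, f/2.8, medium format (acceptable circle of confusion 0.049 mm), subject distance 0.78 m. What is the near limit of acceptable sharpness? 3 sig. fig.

Hyperfocal distance H = f²/(N·c) + f = 32²/(2.8 × 0.049) + 32 = 1024/0.1372 + 32 ≈ 7495.6 mm ≈ 7.496 m.
Near limit Dn = s·(H − f)/(H + s − 2f) = 780 × (7495.6 − 32) / (7495.6 + 780 − 2 × 32) = 780 × 7463.6 / 8211.6 ≈ 708.95 mm ≈ 0.709 m.

0.709 m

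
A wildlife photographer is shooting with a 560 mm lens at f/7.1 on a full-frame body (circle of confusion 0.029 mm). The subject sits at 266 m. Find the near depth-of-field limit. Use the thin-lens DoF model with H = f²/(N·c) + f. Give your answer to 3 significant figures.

227 m

Hyperfocal distance H = f²/(N·c) + f = 560²/(7.1 × 0.029) + 560 = 313600/0.2059 + 560 ≈ 1523629.5 mm ≈ 1524 m.
Near limit Dn = s·(H − f)/(H + s − 2f) = 266000 × (1523629.5 − 560) / (1523629.5 + 266000 − 2 × 560) = 266000 × 1523069.5 / 1788509.5 ≈ 226522 mm ≈ 227 m.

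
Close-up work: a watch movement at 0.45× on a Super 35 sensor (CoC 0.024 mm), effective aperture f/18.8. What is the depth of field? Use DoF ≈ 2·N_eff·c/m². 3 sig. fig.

At magnification m, DoF ≈ 2·N_eff·c/m² = 2 × 18.8 × 0.024 / 0.45² = 0.9024 / 0.2025 ≈ 4.46 mm.

4.46 mm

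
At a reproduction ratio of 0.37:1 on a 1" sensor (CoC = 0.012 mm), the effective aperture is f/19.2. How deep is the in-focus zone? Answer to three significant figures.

3.37 mm

At magnification m, DoF ≈ 2·N_eff·c/m² = 2 × 19.2 × 0.012 / 0.37² = 0.4608 / 0.1369 ≈ 3.37 mm.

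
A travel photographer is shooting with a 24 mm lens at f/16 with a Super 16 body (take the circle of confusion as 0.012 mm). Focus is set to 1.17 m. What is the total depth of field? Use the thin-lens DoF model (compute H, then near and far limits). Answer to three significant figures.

1.05 m

Hyperfocal distance H = f²/(N·c) + f = 24²/(16 × 0.012) + 24 = 576/0.192 + 24 ≈ 3024.0 mm ≈ 3.024 m.
Near limit Dn = s·(H − f)/(H + s − 2f) = 1170 × (3024.0 − 24) / (3024.0 + 1170 − 2 × 24) = 1170 × 3000.0 / 4146.0 ≈ 846.6 mm.
Far limit Df = s·(H − f)/(H − s) = 1170 × (3024.0 − 24) / (3024.0 − 1170) = 1170 × 3000.0 / 1854.0 ≈ 1893.2 mm.
Depth of field = Df − Dn = 1893.2 − 846.6 ≈ 1046.6 mm ≈ 1.05 m.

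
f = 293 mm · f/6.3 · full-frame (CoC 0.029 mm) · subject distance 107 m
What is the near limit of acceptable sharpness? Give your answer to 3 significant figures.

87.2 m

Hyperfocal distance H = f²/(N·c) + f = 293²/(6.3 × 0.029) + 293 = 85849/0.1827 + 293 ≈ 470183.5 mm ≈ 470.2 m.
Near limit Dn = s·(H − f)/(H + s − 2f) = 107000 × (470183.5 − 293) / (470183.5 + 107000 − 2 × 293) = 107000 × 469890.5 / 576597.5 ≈ 87198 mm ≈ 87.2 m.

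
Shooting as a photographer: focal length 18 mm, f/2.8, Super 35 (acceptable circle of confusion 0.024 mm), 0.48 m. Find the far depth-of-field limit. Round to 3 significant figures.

0.531 m

Hyperfocal distance H = f²/(N·c) + f = 18²/(2.8 × 0.024) + 18 = 324/0.0672 + 18 ≈ 4839.4 mm ≈ 4.839 m.
Far limit Df = s·(H − f)/(H − s) = 480 × (4839.4 − 18) / (4839.4 − 480) = 480 × 4821.4 / 4359.4 ≈ 530.87 mm ≈ 0.531 m.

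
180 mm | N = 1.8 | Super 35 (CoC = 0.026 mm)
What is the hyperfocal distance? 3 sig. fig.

Hyperfocal distance H = f²/(N·c) + f = 180²/(1.8 × 0.026) + 180 = 32400/0.0468 + 180 ≈ 692487.7 mm ≈ 692 m.

692 m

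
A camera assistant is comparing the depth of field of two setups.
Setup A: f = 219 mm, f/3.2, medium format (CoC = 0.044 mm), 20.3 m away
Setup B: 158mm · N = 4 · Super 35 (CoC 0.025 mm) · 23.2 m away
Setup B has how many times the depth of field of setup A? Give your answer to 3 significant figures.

Setup A: H = 219²/(3.2×0.044) + 219 ≈ 340851.1 mm; DoF = Df − Dn = 21571.7 − 19169.9 ≈ 2401.8 mm.
Setup B: H = 158²/(4×0.025) + 158 ≈ 249798.0 mm; DoF = Df − Dn = 25559.1 − 21239.6 ≈ 4319.5 mm.
Ratio = 4319.5 / 2401.8 ≈ 1.80.

1.80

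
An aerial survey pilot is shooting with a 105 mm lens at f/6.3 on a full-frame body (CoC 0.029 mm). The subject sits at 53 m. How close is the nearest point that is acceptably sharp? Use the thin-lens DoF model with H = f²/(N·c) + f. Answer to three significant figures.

Hyperfocal distance H = f²/(N·c) + f = 105²/(6.3 × 0.029) + 105 = 11025/0.1827 + 105 ≈ 60449.8 mm ≈ 60.45 m.
Near limit Dn = s·(H − f)/(H + s − 2f) = 53000 × (60449.8 − 105) / (60449.8 + 53000 − 2 × 105) = 53000 × 60344.8 / 113239.8 ≈ 28243 mm ≈ 28.2 m.

28.2 m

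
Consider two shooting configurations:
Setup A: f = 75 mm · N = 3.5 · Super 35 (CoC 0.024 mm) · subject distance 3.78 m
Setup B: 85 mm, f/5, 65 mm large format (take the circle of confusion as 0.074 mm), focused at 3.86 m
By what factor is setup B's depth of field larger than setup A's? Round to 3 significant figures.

Setup A: H = 75²/(3.5×0.024) + 75 ≈ 67039.3 mm; DoF = Df − Dn = 4001.39 − 3581.82 ≈ 419.57 mm.
Setup B: H = 85²/(5×0.074) + 85 ≈ 19612.0 mm; DoF = Df − Dn = 4785.1 − 3234.7 ≈ 1550.4 mm.
Ratio = 1550.4 / 419.57 ≈ 3.70.

3.70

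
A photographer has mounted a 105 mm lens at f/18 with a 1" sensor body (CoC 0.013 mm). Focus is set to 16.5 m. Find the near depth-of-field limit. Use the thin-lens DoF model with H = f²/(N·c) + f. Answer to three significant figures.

12.2 m

Hyperfocal distance H = f²/(N·c) + f = 105²/(18 × 0.013) + 105 = 11025/0.234 + 105 ≈ 47220.4 mm ≈ 47.22 m.
Near limit Dn = s·(H − f)/(H + s − 2f) = 16500 × (47220.4 − 105) / (47220.4 + 16500 − 2 × 105) = 16500 × 47115.4 / 63510.4 ≈ 12241 mm ≈ 12.2 m.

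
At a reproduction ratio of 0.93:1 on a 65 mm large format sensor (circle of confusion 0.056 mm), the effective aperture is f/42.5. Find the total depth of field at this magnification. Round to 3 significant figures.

At magnification m, DoF ≈ 2·N_eff·c/m² = 2 × 42.5 × 0.056 / 0.93² = 4.76 / 0.8649 ≈ 5.5 mm.

5.50 mm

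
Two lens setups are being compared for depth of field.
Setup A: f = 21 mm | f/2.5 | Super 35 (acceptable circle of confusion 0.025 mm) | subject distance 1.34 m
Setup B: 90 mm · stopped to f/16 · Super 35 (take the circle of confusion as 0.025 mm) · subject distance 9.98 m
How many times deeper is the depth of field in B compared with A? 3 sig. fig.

Setup A: H = 21²/(2.5×0.025) + 21 ≈ 7077.0 mm; DoF = Df − Dn = 1648.08 − 1128.96 ≈ 519.12 mm.
Setup B: H = 90²/(16×0.025) + 90 ≈ 20340.0 mm; DoF = Df − Dn = 19507 − 6705 ≈ 12802 mm.
Ratio = 12802 / 519.12 ≈ 24.7.

24.7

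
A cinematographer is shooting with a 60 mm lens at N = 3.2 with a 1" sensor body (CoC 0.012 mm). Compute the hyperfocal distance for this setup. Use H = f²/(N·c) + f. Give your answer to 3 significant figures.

Hyperfocal distance H = f²/(N·c) + f = 60²/(3.2 × 0.012) + 60 = 3600/0.0384 + 60 ≈ 93810.0 mm ≈ 93.8 m.

93.8 m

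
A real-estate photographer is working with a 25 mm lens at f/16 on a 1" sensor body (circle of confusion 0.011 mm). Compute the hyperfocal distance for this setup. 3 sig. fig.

3.58 m

Hyperfocal distance H = f²/(N·c) + f = 25²/(16 × 0.011) + 25 = 625/0.176 + 25 ≈ 3576.1 mm ≈ 3.58 m.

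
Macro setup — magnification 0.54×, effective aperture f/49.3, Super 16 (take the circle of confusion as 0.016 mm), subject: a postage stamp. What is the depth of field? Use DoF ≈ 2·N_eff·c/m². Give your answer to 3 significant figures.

At magnification m, DoF ≈ 2·N_eff·c/m² = 2 × 49.3 × 0.016 / 0.54² = 1.578 / 0.2916 ≈ 5.41 mm.

5.41 mm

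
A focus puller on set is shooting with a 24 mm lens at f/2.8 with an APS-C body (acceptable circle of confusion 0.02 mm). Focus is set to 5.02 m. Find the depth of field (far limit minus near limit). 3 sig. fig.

Hyperfocal distance H = f²/(N·c) + f = 24²/(2.8 × 0.02) + 24 = 576/0.056 + 24 ≈ 10309.7 mm ≈ 10.31 m.
Near limit Dn = s·(H − f)/(H + s − 2f) = 5020 × (10309.7 − 24) / (10309.7 + 5020 − 2 × 24) = 5020 × 10285.7 / 15281.7 ≈ 3378.8 mm.
Far limit Df = s·(H − f)/(H − s) = 5020 × (10309.7 − 24) / (10309.7 − 5020) = 5020 × 10285.7 / 5289.7 ≈ 9761.3 mm.
Depth of field = Df − Dn = 9761.3 − 3378.8 ≈ 6382.5 mm ≈ 6.38 m.

6.38 m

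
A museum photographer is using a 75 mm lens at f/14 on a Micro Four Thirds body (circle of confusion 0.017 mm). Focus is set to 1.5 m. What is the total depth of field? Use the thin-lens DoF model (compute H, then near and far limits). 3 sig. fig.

Hyperfocal distance H = f²/(N·c) + f = 75²/(14 × 0.017) + 75 = 5625/0.238 + 75 ≈ 23709.5 mm ≈ 23.71 m.
Near limit Dn = s·(H − f)/(H + s − 2f) = 1500 × (23709.5 − 75) / (23709.5 + 1500 − 2 × 75) = 1500 × 23634.5 / 25059.5 ≈ 1414.70 mm.
Far limit Df = s·(H − f)/(H − s) = 1500 × (23709.5 − 75) / (23709.5 − 1500) = 1500 × 23634.5 / 22209.5 ≈ 1596.24 mm.
Depth of field = Df − Dn = 1596.24 − 1414.70 ≈ 181.54 mm.

182 mm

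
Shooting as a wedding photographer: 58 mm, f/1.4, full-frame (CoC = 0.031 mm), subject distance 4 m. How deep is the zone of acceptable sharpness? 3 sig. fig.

Hyperfocal distance H = f²/(N·c) + f = 58²/(1.4 × 0.031) + 58 = 3364/0.0434 + 58 ≈ 77569.5 mm ≈ 77.57 m.
Near limit Dn = s·(H − f)/(H + s − 2f) = 4000 × (77569.5 − 58) / (77569.5 + 4000 − 2 × 58) = 4000 × 77511.5 / 81453.5 ≈ 3806.42 mm.
Far limit Df = s·(H − f)/(H − s) = 4000 × (77569.5 − 58) / (77569.5 − 4000) = 4000 × 77511.5 / 73569.5 ≈ 4214.33 mm.
Depth of field = Df − Dn = 4214.33 − 3806.42 ≈ 407.91 mm.

408 mm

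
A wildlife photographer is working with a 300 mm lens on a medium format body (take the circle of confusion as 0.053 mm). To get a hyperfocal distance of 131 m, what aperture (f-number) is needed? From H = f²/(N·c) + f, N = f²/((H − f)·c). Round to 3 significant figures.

f/13

Rearrange H = f²/(N·c) + f for N: N = f² / ((H − f)·c).
N = 300² / ((131000 − 300) × 0.053) = 90000 / 6927 ≈ 13.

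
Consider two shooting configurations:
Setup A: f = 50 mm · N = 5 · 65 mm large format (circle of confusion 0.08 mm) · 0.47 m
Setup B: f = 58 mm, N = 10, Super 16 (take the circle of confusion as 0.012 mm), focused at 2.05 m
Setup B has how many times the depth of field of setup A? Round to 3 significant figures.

Setup A: H = 50²/(5×0.08) + 50 ≈ 6300.0 mm; DoF = Df − Dn = 503.859 − 440.405 ≈ 63.454 mm.
Setup B: H = 58²/(10×0.012) + 58 ≈ 28091.3 mm; DoF = Df − Dn = 2206.81 − 1913.99 ≈ 292.82 mm.
Ratio = 292.82 / 63.454 ≈ 4.61.

4.61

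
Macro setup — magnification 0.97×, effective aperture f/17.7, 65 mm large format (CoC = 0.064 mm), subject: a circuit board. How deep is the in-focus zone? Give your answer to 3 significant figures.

2.41 mm

At magnification m, DoF ≈ 2·N_eff·c/m² = 2 × 17.7 × 0.064 / 0.97² = 2.266 / 0.9409 ≈ 2.41 mm.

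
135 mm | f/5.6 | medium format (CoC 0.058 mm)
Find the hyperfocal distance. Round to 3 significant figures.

Hyperfocal distance H = f²/(N·c) + f = 135²/(5.6 × 0.058) + 135 = 18225/0.3248 + 135 ≈ 56246.5 mm ≈ 56.2 m.

56.2 m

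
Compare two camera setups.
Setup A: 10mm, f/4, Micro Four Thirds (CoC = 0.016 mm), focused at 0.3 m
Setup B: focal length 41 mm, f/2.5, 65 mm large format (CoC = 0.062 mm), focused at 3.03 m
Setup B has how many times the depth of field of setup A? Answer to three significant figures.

15.7

Setup A: H = 10²/(4×0.016) + 10 ≈ 1572.5 mm; DoF = Df − Dn = 368.37 − 253.04 ≈ 115.33 mm.
Setup B: H = 41²/(2.5×0.062) + 41 ≈ 10886.2 mm; DoF = Df − Dn = 4182.8 − 2375.3 ≈ 1807.5 mm.
Ratio = 1807.5 / 115.33 ≈ 15.7.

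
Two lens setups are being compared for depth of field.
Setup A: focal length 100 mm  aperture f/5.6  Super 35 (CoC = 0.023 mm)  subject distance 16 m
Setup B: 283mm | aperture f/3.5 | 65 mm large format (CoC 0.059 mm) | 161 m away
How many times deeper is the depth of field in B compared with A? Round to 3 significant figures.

Setup A: H = 100²/(5.6×0.023) + 100 ≈ 77739.8 mm; DoF = Df − Dn = 20120.5 − 13280.3 ≈ 6840.2 mm.
Setup B: H = 283²/(3.5×0.059) + 283 ≈ 388123.2 mm; DoF = Df − Dn = 274927 − 113830 ≈ 161097 mm.
Ratio = 161097 / 6840.2 ≈ 23.6.

23.6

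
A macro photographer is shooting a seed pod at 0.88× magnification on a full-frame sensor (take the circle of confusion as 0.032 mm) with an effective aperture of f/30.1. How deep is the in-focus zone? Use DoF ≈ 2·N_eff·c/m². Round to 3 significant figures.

At magnification m, DoF ≈ 2·N_eff·c/m² = 2 × 30.1 × 0.032 / 0.88² = 1.926 / 0.7744 ≈ 2.49 mm.

2.49 mm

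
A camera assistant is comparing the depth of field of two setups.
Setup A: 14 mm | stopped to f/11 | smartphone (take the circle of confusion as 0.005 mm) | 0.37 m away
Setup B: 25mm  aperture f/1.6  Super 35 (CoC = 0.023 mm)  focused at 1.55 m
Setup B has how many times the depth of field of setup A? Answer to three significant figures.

Setup A: H = 14²/(11×0.005) + 14 ≈ 3577.6 mm; DoF = Df − Dn = 411.065 − 336.395 ≈ 74.670 mm.
Setup B: H = 25²/(1.6×0.023) + 25 ≈ 17008.7 mm; DoF = Df − Dn = 1702.91 − 1422.29 ≈ 280.62 mm.
Ratio = 280.62 / 74.670 ≈ 3.76.

3.76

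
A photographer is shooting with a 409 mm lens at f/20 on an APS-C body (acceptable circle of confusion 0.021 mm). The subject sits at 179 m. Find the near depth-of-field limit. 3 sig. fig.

Hyperfocal distance H = f²/(N·c) + f = 409²/(20 × 0.021) + 409 = 167281/0.42 + 409 ≈ 398697.1 mm ≈ 398.7 m.
Near limit Dn = s·(H − f)/(H + s − 2f) = 179000 × (398697.1 − 409) / (398697.1 + 179000 − 2 × 409) = 179000 × 398288.1 / 576879.1 ≈ 123585 mm ≈ 124 m.

124 m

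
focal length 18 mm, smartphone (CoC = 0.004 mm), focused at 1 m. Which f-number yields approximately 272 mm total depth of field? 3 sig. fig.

Write h = H − f = f²/(N·c). The thin-lens limits are Dn = s·h/(h + (s−f)) and Df = s·h/(h − (s−f)), so DoF = Df − Dn = 2·s·(s−f)·h / (h² − (s−f)²).
That is a quadratic in h: DoF·h² − 2·s·(s−f)·h − DoF·(s−f)² = 0 ⇒ h = (s−f)·(s + √(s² + DoF²)) / DoF = 982 × (1000 + √(1000² + 272²)) / 272 = 982 × (1000 + 1036.33) / 272 ≈ 7351.8 mm.
Then N = f²/(c·h) = 18² / (0.004 × 7351.8) = 324 / 29.407 ≈ 11.

f/11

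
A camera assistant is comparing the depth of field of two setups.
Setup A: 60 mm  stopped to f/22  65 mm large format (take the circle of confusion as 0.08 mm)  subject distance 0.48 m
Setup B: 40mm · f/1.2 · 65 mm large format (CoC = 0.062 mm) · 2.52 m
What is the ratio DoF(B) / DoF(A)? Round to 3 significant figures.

Setup A: H = 60²/(22×0.08) + 60 ≈ 2105.5 mm; DoF = Df − Dn = 604.03 − 398.23 ≈ 205.80 mm.
Setup B: H = 40²/(1.2×0.062) + 40 ≈ 21545.4 mm; DoF = Df − Dn = 2848.49 − 2259.44 ≈ 589.05 mm.
Ratio = 589.05 / 205.80 ≈ 2.86.

2.86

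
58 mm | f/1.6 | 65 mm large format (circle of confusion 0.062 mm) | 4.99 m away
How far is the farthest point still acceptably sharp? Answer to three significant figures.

5.84 m

Hyperfocal distance H = f²/(N·c) + f = 58²/(1.6 × 0.062) + 58 = 3364/0.0992 + 58 ≈ 33969.3 mm ≈ 33.97 m.
Far limit Df = s·(H − f)/(H − s) = 4990 × (33969.3 − 58) / (33969.3 − 4990) = 4990 × 33911.3 / 28979.3 ≈ 5839.3 mm ≈ 5.84 m.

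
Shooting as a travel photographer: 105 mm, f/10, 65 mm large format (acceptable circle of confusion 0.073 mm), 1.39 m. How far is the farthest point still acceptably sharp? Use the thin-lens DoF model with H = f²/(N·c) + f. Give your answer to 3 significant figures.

1.52 m

Hyperfocal distance H = f²/(N·c) + f = 105²/(10 × 0.073) + 105 = 11025/0.73 + 105 ≈ 15207.7 mm ≈ 15.21 m.
Far limit Df = s·(H − f)/(H − s) = 1390 × (15207.7 − 105) / (15207.7 − 1390) = 1390 × 15102.7 / 13817.7 ≈ 1519.3 mm ≈ 1.52 m.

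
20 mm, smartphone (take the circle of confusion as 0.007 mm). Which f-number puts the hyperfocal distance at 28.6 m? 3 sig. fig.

f/2.00

Rearrange H = f²/(N·c) + f for N: N = f² / ((H − f)·c).
N = 20² / ((28600 − 20) × 0.007) = 400 / 200.1 ≈ 2.00.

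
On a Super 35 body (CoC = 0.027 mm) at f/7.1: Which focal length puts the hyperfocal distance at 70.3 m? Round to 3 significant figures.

116 mm

From H = f²/(N·c) + f, with f ≪ H: f ≈ √(H·N·c) = √(70300 × 7.1 × 0.027) = √13477 ≈ 116.1 mm.
The +f correction barely moves this — solving exactly, f² + N·c·f − N·c·H = 0 ⇒ f = (−N·c + √((N·c)² + 4·N·c·H))/2 = (−0.1917 + √53906)/2 ≈ 115.99 mm, so f ≈ 116 mm.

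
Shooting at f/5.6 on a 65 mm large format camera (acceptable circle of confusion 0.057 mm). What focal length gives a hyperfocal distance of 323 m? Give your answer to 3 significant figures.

From H = f²/(N·c) + f, with f ≪ H: f ≈ √(H·N·c) = √(323000 × 5.6 × 0.057) = √103102 ≈ 321.1 mm.
The +f correction barely moves this — solving exactly, f² + N·c·f − N·c·H = 0 ⇒ f = (−N·c + √((N·c)² + 4·N·c·H))/2 = (−0.3192 + √412407)/2 ≈ 320.93 mm, so f ≈ 321 mm.

321 mm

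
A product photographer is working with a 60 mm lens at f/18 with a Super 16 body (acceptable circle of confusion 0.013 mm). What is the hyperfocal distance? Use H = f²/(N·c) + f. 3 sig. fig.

15.4 m

Hyperfocal distance H = f²/(N·c) + f = 60²/(18 × 0.013) + 60 = 3600/0.234 + 60 ≈ 15444.6 mm ≈ 15.4 m.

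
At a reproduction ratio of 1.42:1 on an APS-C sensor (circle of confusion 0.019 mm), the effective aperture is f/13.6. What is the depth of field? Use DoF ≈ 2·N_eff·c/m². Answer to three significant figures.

At magnification m, DoF ≈ 2·N_eff·c/m² = 2 × 13.6 × 0.019 / 1.42² = 0.5168 / 2.016 ≈ 0.256 mm.

0.256 mm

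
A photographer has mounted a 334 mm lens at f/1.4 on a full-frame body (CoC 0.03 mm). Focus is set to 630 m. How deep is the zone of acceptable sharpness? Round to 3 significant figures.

Hyperfocal distance H = f²/(N·c) + f = 334²/(1.4 × 0.03) + 334 = 111556/0.042 + 334 ≈ 2656429.2 mm ≈ 2656 m.
Near limit Dn = s·(H − f)/(H + s − 2f) = 630000 × (2656429.2 − 334) / (2656429.2 + 630000 − 2 × 334) = 630000 × 2656095.2 / 3285761.2 ≈ 509270 mm.
Far limit Df = s·(H − f)/(H − s) = 630000 × (2656429.2 − 334) / (2656429.2 − 630000) = 630000 × 2656095.2 / 2026429.2 ≈ 825758 mm.
Depth of field = Df − Dn = 825758 − 509270 ≈ 316488 mm ≈ 316 m.

316 m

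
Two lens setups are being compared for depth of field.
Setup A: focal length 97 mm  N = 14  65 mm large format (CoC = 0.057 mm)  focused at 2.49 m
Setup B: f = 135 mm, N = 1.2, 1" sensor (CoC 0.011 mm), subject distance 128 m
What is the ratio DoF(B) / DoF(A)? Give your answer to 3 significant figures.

22.7

Setup A: H = 97²/(14×0.057) + 97 ≈ 11887.7 mm; DoF = Df − Dn = 3124.0 − 2069.9 ≈ 1054.1 mm.
Setup B: H = 135²/(1.2×0.011) + 135 ≈ 1380816.8 mm; DoF = Df − Dn = 141064 − 117151 ≈ 23913 mm.
Ratio = 23913 / 1054.1 ≈ 22.7.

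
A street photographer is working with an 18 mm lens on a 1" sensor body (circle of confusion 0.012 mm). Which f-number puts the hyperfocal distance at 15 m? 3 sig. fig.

Rearrange H = f²/(N·c) + f for N: N = f² / ((H − f)·c).
N = 18² / ((15000 − 18) × 0.012) = 324 / 179.8 ≈ 1.80.

f/1.80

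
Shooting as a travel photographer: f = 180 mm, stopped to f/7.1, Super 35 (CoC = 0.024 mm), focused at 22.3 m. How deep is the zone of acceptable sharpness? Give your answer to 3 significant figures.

5.26 m

Hyperfocal distance H = f²/(N·c) + f = 180²/(7.1 × 0.024) + 180 = 32400/0.1704 + 180 ≈ 190320.8 mm ≈ 190.3 m.
Near limit Dn = s·(H − f)/(H + s − 2f) = 22300 × (190320.8 − 180) / (190320.8 + 22300 − 2 × 180) = 22300 × 190140.8 / 212260.8 ≈ 19976.1 mm.
Far limit Df = s·(H − f)/(H − s) = 22300 × (190320.8 − 180) / (190320.8 − 22300) = 22300 × 190140.8 / 168020.8 ≈ 25235.8 mm.
Depth of field = Df − Dn = 25235.8 − 19976.1 ≈ 5259.7 mm ≈ 5.26 m.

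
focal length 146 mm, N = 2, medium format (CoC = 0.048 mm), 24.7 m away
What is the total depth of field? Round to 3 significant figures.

5.53 m

Hyperfocal distance H = f²/(N·c) + f = 146²/(2 × 0.048) + 146 = 21316/0.096 + 146 ≈ 222187.7 mm ≈ 222.2 m.
Near limit Dn = s·(H − f)/(H + s − 2f) = 24700 × (222187.7 − 146) / (222187.7 + 24700 − 2 × 146) = 24700 × 222041.7 / 246595.7 ≈ 22240.6 mm.
Far limit Df = s·(H − f)/(H − s) = 24700 × (222187.7 − 146) / (222187.7 − 24700) = 24700 × 222041.7 / 197487.7 ≈ 27771.0 mm.
Depth of field = Df − Dn = 27771.0 − 22240.6 ≈ 5530.4 mm ≈ 5.53 m.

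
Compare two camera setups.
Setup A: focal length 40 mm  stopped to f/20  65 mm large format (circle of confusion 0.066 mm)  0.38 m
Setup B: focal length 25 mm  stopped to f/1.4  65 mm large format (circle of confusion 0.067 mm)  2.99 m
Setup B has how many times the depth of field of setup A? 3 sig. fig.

Setup A: H = 40²/(20×0.066) + 40 ≈ 1252.1 mm; DoF = Df − Dn = 528.14 − 296.76 ≈ 231.38 mm.
Setup B: H = 25²/(1.4×0.067) + 25 ≈ 6688.1 mm; DoF = Df − Dn = 5387.3 − 2069.2 ≈ 3318.1 mm.
Ratio = 3318.1 / 231.38 ≈ 14.3.

14.3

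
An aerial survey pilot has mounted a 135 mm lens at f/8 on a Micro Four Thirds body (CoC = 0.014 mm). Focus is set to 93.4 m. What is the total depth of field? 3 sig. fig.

Hyperfocal distance H = f²/(N·c) + f = 135²/(8 × 0.014) + 135 = 18225/0.112 + 135 ≈ 162858.2 mm ≈ 162.9 m.
Near limit Dn = s·(H − f)/(H + s − 2f) = 93400 × (162858.2 − 135) / (162858.2 + 93400 − 2 × 135) = 93400 × 162723.2 / 255988.2 ≈ 59371 mm.
Far limit Df = s·(H − f)/(H − s) = 93400 × (162858.2 − 135) / (162858.2 − 93400) = 93400 × 162723.2 / 69458.2 ≈ 218813 mm.
Depth of field = Df − Dn = 218813 − 59371 ≈ 159442 mm ≈ 159 m.

159 m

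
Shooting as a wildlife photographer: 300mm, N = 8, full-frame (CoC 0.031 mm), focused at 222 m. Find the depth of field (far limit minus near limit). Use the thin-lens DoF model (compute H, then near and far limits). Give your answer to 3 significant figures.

Hyperfocal distance H = f²/(N·c) + f = 300²/(8 × 0.031) + 300 = 90000/0.248 + 300 ≈ 363203.2 mm ≈ 363.2 m.
Near limit Dn = s·(H − f)/(H + s − 2f) = 222000 × (363203.2 − 300) / (363203.2 + 222000 − 2 × 300) = 222000 × 362903.2 / 584603.2 ≈ 137811 mm.
Far limit Df = s·(H − f)/(H − s) = 222000 × (363203.2 − 300) / (363203.2 − 222000) = 222000 × 362903.2 / 141203.2 ≈ 570557 mm.
Depth of field = Df − Dn = 570557 − 137811 ≈ 432746 mm ≈ 433 m.

433 m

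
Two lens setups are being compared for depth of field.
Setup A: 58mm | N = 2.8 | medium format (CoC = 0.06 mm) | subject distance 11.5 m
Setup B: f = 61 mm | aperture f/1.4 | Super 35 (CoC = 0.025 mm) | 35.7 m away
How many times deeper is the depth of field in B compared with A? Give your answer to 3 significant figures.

Setup A: H = 58²/(2.8×0.06) + 58 ≈ 20081.8 mm; DoF = Df − Dn = 26833 − 7318 ≈ 19515 mm.
Setup B: H = 61²/(1.4×0.025) + 61 ≈ 106375.3 mm; DoF = Df − Dn = 53702 − 26737 ≈ 26965 mm.
Ratio = 26965 / 19515 ≈ 1.38.

1.38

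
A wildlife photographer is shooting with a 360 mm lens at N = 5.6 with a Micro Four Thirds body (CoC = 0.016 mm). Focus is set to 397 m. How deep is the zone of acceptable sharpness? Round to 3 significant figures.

235 m

Hyperfocal distance H = f²/(N·c) + f = 360²/(5.6 × 0.016) + 360 = 129600/0.0896 + 360 ≈ 1446788.6 mm ≈ 1447 m.
Near limit Dn = s·(H − f)/(H + s − 2f) = 397000 × (1446788.6 − 360) / (1446788.6 + 397000 − 2 × 360) = 397000 × 1446428.6 / 1843068.6 ≈ 311563 mm.
Far limit Df = s·(H − f)/(H − s) = 397000 × (1446788.6 − 360) / (1446788.6 − 397000) = 397000 × 1446428.6 / 1049788.6 ≈ 546998 mm.
Depth of field = Df − Dn = 546998 − 311563 ≈ 235435 mm ≈ 235 m.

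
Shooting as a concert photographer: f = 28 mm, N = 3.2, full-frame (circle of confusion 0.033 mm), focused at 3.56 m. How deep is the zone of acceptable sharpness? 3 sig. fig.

4.38 m

Hyperfocal distance H = f²/(N·c) + f = 28²/(3.2 × 0.033) + 28 = 784/0.1056 + 28 ≈ 7452.2 mm ≈ 7.452 m.
Near limit Dn = s·(H − f)/(H + s − 2f) = 3560 × (7452.2 − 28) / (7452.2 + 3560 − 2 × 28) = 3560 × 7424.2 / 10956.2 ≈ 2412.4 mm.
Far limit Df = s·(H − f)/(H − s) = 3560 × (7452.2 − 28) / (7452.2 − 3560) = 3560 × 7424.2 / 3892.2 ≈ 6790.5 mm.
Depth of field = Df − Dn = 6790.5 − 2412.4 ≈ 4378.1 mm ≈ 4.38 m.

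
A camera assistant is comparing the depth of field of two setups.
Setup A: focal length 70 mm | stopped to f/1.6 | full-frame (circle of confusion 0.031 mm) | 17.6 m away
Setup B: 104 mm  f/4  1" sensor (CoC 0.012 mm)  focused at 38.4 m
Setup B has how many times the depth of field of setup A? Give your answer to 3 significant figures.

Setup A: H = 70²/(1.6×0.031) + 70 ≈ 98860.3 mm; DoF = Df − Dn = 21396.8 − 14947.6 ≈ 6449.2 mm.
Setup B: H = 104²/(4×0.012) + 104 ≈ 225437.3 mm; DoF = Df − Dn = 46262 − 32822 ≈ 13440 mm.
Ratio = 13440 / 6449.2 ≈ 2.08.

2.08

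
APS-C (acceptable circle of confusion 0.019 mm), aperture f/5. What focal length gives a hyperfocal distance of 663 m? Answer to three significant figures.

251 mm

From H = f²/(N·c) + f, with f ≪ H: f ≈ √(H·N·c) = √(663000 × 5 × 0.019) = √62985 ≈ 251.0 mm.
The +f correction barely moves this — solving exactly, f² + N·c·f − N·c·H = 0 ⇒ f = (−N·c + √((N·c)² + 4·N·c·H))/2 = (−0.095 + √251940)/2 ≈ 250.92 mm, so f ≈ 251 mm.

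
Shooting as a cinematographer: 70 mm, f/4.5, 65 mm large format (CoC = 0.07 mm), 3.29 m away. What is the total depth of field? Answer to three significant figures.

1.42 m

Hyperfocal distance H = f²/(N·c) + f = 70²/(4.5 × 0.07) + 70 = 4900/0.315 + 70 ≈ 15625.6 mm ≈ 15.63 m.
Near limit Dn = s·(H − f)/(H + s − 2f) = 3290 × (15625.6 − 70) / (15625.6 + 3290 − 2 × 70) = 3290 × 15555.6 / 18775.6 ≈ 2725.8 mm.
Far limit Df = s·(H − f)/(H − s) = 3290 × (15625.6 − 70) / (15625.6 − 3290) = 3290 × 15555.6 / 12335.6 ≈ 4148.8 mm.
Depth of field = Df − Dn = 4148.8 − 2725.8 ≈ 1423.0 mm ≈ 1.42 m.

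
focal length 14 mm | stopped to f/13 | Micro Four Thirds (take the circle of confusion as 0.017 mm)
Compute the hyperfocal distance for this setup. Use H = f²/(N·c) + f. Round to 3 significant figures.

Hyperfocal distance H = f²/(N·c) + f = 14²/(13 × 0.017) + 14 = 196/0.221 + 14 ≈ 900.9 mm ≈ 0.901 m.

0.901 m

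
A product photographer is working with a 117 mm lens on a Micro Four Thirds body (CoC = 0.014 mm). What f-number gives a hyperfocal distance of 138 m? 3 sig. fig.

Rearrange H = f²/(N·c) + f for N: N = f² / ((H − f)·c).
N = 117² / ((138000 − 117) × 0.014) = 13689 / 1930 ≈ 7.09.

f/7.09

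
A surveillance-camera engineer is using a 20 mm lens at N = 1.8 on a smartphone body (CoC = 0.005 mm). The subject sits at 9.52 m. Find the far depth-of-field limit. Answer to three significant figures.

12.1 m

Hyperfocal distance H = f²/(N·c) + f = 20²/(1.8 × 0.005) + 20 = 400/0.009 + 20 ≈ 44464.4 mm ≈ 44.46 m.
Far limit Df = s·(H − f)/(H − s) = 9520 × (44464.4 − 20) / (44464.4 − 9520) = 9520 × 44444.4 / 34944.4 ≈ 12108 mm ≈ 12.1 m.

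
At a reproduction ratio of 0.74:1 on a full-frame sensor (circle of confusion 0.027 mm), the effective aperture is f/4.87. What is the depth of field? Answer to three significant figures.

At magnification m, DoF ≈ 2·N_eff·c/m² = 2 × 4.87 × 0.027 / 0.74² = 0.263 / 0.5476 ≈ 0.48 mm.

0.480 mm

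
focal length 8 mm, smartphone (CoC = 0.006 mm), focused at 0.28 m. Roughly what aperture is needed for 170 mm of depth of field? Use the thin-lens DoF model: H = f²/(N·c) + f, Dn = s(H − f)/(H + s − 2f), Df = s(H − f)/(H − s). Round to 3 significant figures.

Write h = H − f = f²/(N·c). The thin-lens limits are Dn = s·h/(h + (s−f)) and Df = s·h/(h − (s−f)), so DoF = Df − Dn = 2·s·(s−f)·h / (h² − (s−f)²).
That is a quadratic in h: DoF·h² − 2·s·(s−f)·h − DoF·(s−f)² = 0 ⇒ h = (s−f)·(s + √(s² + DoF²)) / DoF = 272 × (280 + √(280² + 170²)) / 170 = 272 × (280 + 327.567) / 170 ≈ 972.11 mm.
Then N = f²/(c·h) = 8² / (0.006 × 972.11) = 64 / 5.8326 ≈ 11.

f/11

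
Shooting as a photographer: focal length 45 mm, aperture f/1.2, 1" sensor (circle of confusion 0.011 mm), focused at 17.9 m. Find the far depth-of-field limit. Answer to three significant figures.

Hyperfocal distance H = f²/(N·c) + f = 45²/(1.2 × 0.011) + 45 = 2025/0.0132 + 45 ≈ 153454.1 mm ≈ 153.5 m.
Far limit Df = s·(H − f)/(H − s) = 17900 × (153454.1 − 45) / (153454.1 − 17900) = 17900 × 153409.1 / 135554.1 ≈ 20258 mm ≈ 20.3 m.

20.3 m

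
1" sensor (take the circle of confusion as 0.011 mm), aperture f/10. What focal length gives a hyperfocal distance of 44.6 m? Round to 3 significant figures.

From H = f²/(N·c) + f, with f ≪ H: f ≈ √(H·N·c) = √(44600 × 10 × 0.011) = √4906.0 ≈ 70.04 mm.
The +f correction barely moves this — solving exactly, f² + N·c·f − N·c·H = 0 ⇒ f = (−N·c + √((N·c)² + 4·N·c·H))/2 = (−0.11 + √19624)/2 ≈ 69.988 mm, so f ≈ 70.0 mm.

70.0 mm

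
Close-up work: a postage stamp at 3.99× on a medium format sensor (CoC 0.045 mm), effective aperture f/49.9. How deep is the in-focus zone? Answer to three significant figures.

0.282 mm

At magnification m, DoF ≈ 2·N_eff·c/m² = 2 × 49.9 × 0.045 / 3.99² = 4.491 / 15.92 ≈ 0.282 mm.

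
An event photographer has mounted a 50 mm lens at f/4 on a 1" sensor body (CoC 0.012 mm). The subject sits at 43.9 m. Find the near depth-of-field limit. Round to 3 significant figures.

23.8 m

Hyperfocal distance H = f²/(N·c) + f = 50²/(4 × 0.012) + 50 = 2500/0.048 + 50 ≈ 52133.3 mm ≈ 52.13 m.
Near limit Dn = s·(H − f)/(H + s − 2f) = 43900 × (52133.3 − 50) / (52133.3 + 43900 − 2 × 50) = 43900 × 52083.3 / 95933.3 ≈ 23834 mm ≈ 23.8 m.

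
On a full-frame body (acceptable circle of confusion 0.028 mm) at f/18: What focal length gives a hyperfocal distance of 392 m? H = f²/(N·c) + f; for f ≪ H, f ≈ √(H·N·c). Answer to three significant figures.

444 mm

From H = f²/(N·c) + f, with f ≪ H: f ≈ √(H·N·c) = √(392000 × 18 × 0.028) = √197568 ≈ 444.5 mm.
Exact: f² + N·c·f − N·c·H = 0 ⇒ f = (−N·c + √((N·c)² + 4·N·c·H))/2 = (−0.504 + √790272)/2 ≈ 444.23 mm ≈ 444 mm.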